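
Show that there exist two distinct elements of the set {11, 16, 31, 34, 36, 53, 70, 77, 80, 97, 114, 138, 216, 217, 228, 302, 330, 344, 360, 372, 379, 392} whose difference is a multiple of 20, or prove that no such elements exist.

Yes: 11 and 31.

Both 11 and 31 leave remainder 11 on division by 20; their difference 20 = 1·20 is a multiple of 20.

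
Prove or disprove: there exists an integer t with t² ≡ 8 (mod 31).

t = 15

Take t = 15. Then 15² = 225 = 7·31 + 8, so 15² ≡ 8 (mod 31).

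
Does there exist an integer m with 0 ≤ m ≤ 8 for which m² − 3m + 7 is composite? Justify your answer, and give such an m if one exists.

m = 7

At m = 7: 7² − 3·7 + 7 = 35 = 5·7, which is composite.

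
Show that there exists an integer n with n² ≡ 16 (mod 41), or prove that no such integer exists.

Take n = 37. Then 37² = 1369 = 33·41 + 16, so 37² ≡ 16 (mod 41).

n = 37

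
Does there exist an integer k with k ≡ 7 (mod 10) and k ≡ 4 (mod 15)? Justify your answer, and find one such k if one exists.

Reduce both congruences modulo 5, which divides 10 and 15: they say k ≡ 7 (mod 5) and k ≡ 4 (mod 5).
But 7 mod 5 = 2 while 4 mod 5 = 4, a contradiction.
Therefore no such k exists.

No such integer exists.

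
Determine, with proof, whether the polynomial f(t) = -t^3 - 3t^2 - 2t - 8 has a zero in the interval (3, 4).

f has no root in that interval.

f(3) = -68 and f(4) = -128, both negative, so a sign-change argument is unavailable; we show f keeps this sign on the whole interval.
Substitute t = 3 + u, where 0 < u < 1 on the interval. Expanding, f(3 + u) = -u^3 - 12u^2 - 47u - 68.
All 4 nonzero coefficients of this polynomial in u are negative; hence for u > 0 the value is a sum of negative terms (the constant -68 among them).
So f is strictly negative on (3, 4); no root exists in the interval.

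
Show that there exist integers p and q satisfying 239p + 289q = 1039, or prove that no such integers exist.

Since gcd(239, 289) = 1, every integer is an integer combination of 239 and 289.
Run the Euclidean algorithm on 289 and 239: 289 = 1·239 + 50, 239 = 4·50 + 39, 50 = 1·39 + 11, 39 = 3·11 + 6, 11 = 1·6 + 5, 6 = 1·5 + 1, 5 = 5·1 + 0.
Working back up the chain: 1 = 6 − 1·5 = 6 − (11 − 1·6) = −11 + 2·6 = −11 + 2·(39 − 3·11) = 2·39 − 7·11 = 2·39 − 7·(50 − 1·39) = −7·50 + 9·39 = −7·50 + 9·(239 − 4·50) = 9·239 − 43·50 = 9·239 − 43·(289 − 1·239) = −43·289 + 52·239. So 239·52 + 289·(-43) = 1.
Multiplying through by 1039: p = 52·1039 = 54028, q = (-43)·1039 = -44677 is a solution.
Shifting by a multiple of (289, −239) keeps it a solution: p = 54028 − 186·289 = 274, q = -44677 + 186·239 = -223.
Check: 239·274 + 289·(-223) = 65486 − 64447 = 1039. ✓

p = 274, q = -223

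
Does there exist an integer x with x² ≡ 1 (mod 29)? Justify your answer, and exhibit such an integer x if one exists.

Take x = 1. Then 1² = 1, and since 0 ≤ 1 < 29 this is already reduced: 1² ≡ 1 (mod 29).

x = 1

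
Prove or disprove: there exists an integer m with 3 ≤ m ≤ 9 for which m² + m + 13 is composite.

m = 3

At m = 3: 3² + 3 + 13 = 25 = 5·5, which is composite.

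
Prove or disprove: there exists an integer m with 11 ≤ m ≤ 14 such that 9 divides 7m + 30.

The values of 7m + 30 for m = 11, 12, 13, 14 are 107, 114, 121, 128; reduced mod 9 these are 8, 6, 4, 2.
The residue 0 does not occur, so no m in [11, 14] makes 7m + 30 a multiple of 9.

No, no such integer m in that range exists.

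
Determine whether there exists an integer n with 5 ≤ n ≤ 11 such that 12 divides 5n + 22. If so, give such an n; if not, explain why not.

For n = 5, 6, …, 9 the values 47, 52, 57, 62, 67 are not multiples of 12. n = 10 works, since 5·10 + 22 = 72 = 6·12.

n = 10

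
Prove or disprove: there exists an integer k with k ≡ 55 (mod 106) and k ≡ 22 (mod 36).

There is no such integer.

Both moduli are multiples of 2 = gcd(106, 36), so any solution would satisfy k ≡ 55 and k ≡ 22 modulo 2 simultaneously.
These are incompatible: 55 − 22 = 33 is not divisible by 2.
Therefore no such k exists.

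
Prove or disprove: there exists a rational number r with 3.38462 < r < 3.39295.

r = 61/18

Multiplying by 18: 18·3.38462 = 60.92316 and 18·3.39295 = 61.07310, so the integer 61 lies strictly between them.
So r = 61/18 works: it is a ratio of integers, and dividing 18·3.38462 < 61 < 18·3.39295 through by 18 gives 3.38462 < 61/18 < 3.39295.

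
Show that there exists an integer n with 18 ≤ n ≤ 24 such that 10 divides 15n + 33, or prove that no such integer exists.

At n = 18, 15·18 + 33 = 303 ≡ 3 (mod 10), and each step in n adds 15 ≡ 5 (mod 10), giving residues 3, 8, 3, 8, 3, 8, 3 for n = 18, 19, …, 24.
The residue 0 does not occur, so no n in [18, 24] makes 15n + 33 a multiple of 10.

There is no such integer n in that range.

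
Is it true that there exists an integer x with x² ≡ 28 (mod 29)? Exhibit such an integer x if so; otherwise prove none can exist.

x = 17 works: 17² = 289, and 289 − 28 = 261 = 9·29.

x = 17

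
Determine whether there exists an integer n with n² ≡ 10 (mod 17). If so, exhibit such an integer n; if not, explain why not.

Computing n² mod 17 for n = 0, 1, …, 8 (enough, by the symmetry n ↦ 17 − n) gives 0, 1, 4, 9, 16, 8, 2, 15, 13.
The set of squares mod 17 is therefore {0, 1, 2, 4, 8, 9, 13, 15, 16}, which does not contain 10.
Therefore n² ≡ 10 (mod 17) has no solution.

There is no such integer.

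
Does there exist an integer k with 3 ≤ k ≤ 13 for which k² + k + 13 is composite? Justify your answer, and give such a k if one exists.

k = 10

At k = 10: 10² + 10 + 13 = 123 = 3·41, which is composite.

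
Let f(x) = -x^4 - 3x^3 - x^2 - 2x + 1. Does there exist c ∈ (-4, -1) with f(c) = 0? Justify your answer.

f(-4) = -71 and f(-1) = 4, which have opposite signs.
As a polynomial, f is continuous on every closed interval.
By the Intermediate Value Theorem, f takes the value 0 somewhere in the open interval.

Such a root exists.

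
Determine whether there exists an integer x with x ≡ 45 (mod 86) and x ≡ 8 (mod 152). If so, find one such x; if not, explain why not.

Both moduli are multiples of 2 = gcd(86, 152), so any solution would satisfy x ≡ 45 and x ≡ 8 modulo 2 simultaneously.
However 45 ≡ 1 and 8 ≡ 0 (mod 2), and 1 ≠ 0.
Hence the system has no solution.

No such integer exists.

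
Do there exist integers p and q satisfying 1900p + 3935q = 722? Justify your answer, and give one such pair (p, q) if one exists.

Any value of 1900p + 3935q is a multiple of gcd(1900, 3935) = 5.
But 722 is not a multiple of 5 (it leaves remainder 2).
Hence no integers p, q satisfy the equation.

No such integers exist.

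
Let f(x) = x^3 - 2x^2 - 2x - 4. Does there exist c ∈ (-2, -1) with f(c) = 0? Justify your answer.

The endpoint values f(-2) = -16 and f(-1) = -5 are both negative. Claim: f(x) < 0 for every x in (-2, -1).
Substitute x = -1 − u, where 0 < u < 1 on the interval. Expanding, f(-1 − u) = -u^3 - 5u^2 - 5u - 5.
All 4 nonzero coefficients of this polynomial in u are negative; hence for u > 0 the value is a sum of negative terms (the constant -5 among them).
Therefore f(x) < 0 throughout (-2, -1), and f has no zero there.

No.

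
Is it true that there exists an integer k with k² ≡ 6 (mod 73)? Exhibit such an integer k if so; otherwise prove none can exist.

k = 58

k = 58 works: 58² = 3364, and 3364 − 6 = 3358 = 46·73.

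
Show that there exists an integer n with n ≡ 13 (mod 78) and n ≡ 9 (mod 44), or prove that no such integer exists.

n = 1417

The moduli are not coprime: gcd(78, 44) = 2. Compatibility requires 2 ∣ (9 − 13) = -4, which holds, so solutions exist.
Write n = 13 + 78t. Then 78t ≡ 9 − 13 ≡ 40 (mod 44); dividing through by 2 gives 39t ≡ 20 (mod 22).
39 ≡ 17 (mod 22), so this reads 17t ≡ 20 (mod 22). To invert 17 modulo 22: 22 = 1·17 + 5, 17 = 3·5 + 2, 5 = 2·2 + 1, 2 = 2·1 + 0, and unwinding, 1 = 5 − 2·2 = 5 − 2·(17 − 3·5) = −2·17 + 7·5 = −2·17 + 7·(22 − 1·17) = 7·22 − 9·17. Thus 17⁻¹ ≡ -9 ≡ 13 (mod 22).
Therefore t ≡ 13·20 = 260 ≡ 18 (mod 22).
Then n = 13 + 78·18 = 1417.
Verify: 1417 = 18·78 + 13 and 1417 = 32·44 + 9. ✓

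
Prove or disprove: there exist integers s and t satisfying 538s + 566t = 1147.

There are no such integers.

Any value of 538s + 566t is a multiple of gcd(538, 566) = 2.
But 1147 is not a multiple of 2 (it leaves remainder 1).
Therefore 538s + 566t = 1147 has no solution in integers.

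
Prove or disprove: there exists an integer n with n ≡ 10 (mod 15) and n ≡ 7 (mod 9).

n = 25

Here gcd(15, 9) = 3, and both 10 and 7 leave remainder 1 mod 3, so the system is consistent.
List candidates n ≡ 10 (mod 15): 10, 25. Modulo 9 these are 1, 7; 25 gives 7 as required.
Indeed 25 ≡ 10 (mod 15) and 25 ≡ 7 (mod 9).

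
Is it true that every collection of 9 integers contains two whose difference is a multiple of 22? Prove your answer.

No, the set {15, 16, 17, 18, 19, 20, 21, 22, 23} is a counterexample.

Try 9 consecutive integers, 15, 16, …, 23. Their remainders mod 22 are 15, 16, 17, 18, 19, 20, 21, 0, 1 — pairwise different, as any 9 ≤ 22 consecutive integers have distinct residues.
The differences between them range over 1, …, 8, none of which is divisible by 22.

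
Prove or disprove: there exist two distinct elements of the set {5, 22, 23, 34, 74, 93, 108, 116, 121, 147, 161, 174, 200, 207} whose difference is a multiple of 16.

No, no such pair exists.

Reduce each element modulo 16: 5↦5, 22↦6, 23↦7, 34↦2, 74↦10, 93↦13, 108↦12, 116↦4, 121↦9, 147↦3, 161↦1, 174↦14, 200↦8, 207↦15.
These 14 residues are pairwise different, hence no difference of two elements is divisible by 16.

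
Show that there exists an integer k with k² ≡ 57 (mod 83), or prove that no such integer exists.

There is no such integer.

Apply Euler's criterion with the prime 83: 57 is a quadratic residue iff 57^41 ≡ 1 (mod 83), and a non-residue iff it is ≡ −1.
Squaring successively (mod 83): 57^2 = 3249 ≡ 12; 57^4 ≡ 12² = 144 ≡ 61; 57^8 ≡ 61² = 3721 ≡ 69; 57^16 ≡ 69² = 4761 ≡ 30; 57^32 ≡ 30² = 900 ≡ 70.
Since 41 = 32 + 8 + 1, 57^41 ≡ 70 · 69 · 57; multiplying out mod 83: 70·69 = 4830 ≡ 16, then 16·57 = 912 ≡ 82. Thus 57^41 ≡ 82 ≡ −1 (mod 83).
By Euler's criterion 57 is a quadratic non-residue mod 83: no k satisfies k² ≡ 57 (mod 83).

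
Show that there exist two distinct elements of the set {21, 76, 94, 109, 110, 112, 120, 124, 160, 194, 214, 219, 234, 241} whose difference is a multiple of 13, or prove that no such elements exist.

Yes: 21 and 112.

Both 21 and 112 leave remainder 8 on division by 13; their difference 91 = 7·13 is a multiple of 13.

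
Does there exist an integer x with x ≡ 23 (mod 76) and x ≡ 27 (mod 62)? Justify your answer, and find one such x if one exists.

x = 1391

The moduli are not coprime: gcd(76, 62) = 2. Compatibility requires 2 ∣ (27 − 23) = 4, which holds, so solutions exist.
Write x = 23 + 76t. Then 76t ≡ 27 − 23 ≡ 4 (mod 62); dividing through by 2 gives 38t ≡ 2 (mod 31).
38 ≡ 7 (mod 31), so this reads 7t ≡ 2 (mod 31). Invert 7 mod 31 by the Euclidean algorithm: 31 = 4·7 + 3, 7 = 2·3 + 1, 3 = 3·1 + 0; back-substituting, 1 = 7 − 2·3 = 7 − 2·(31 − 4·7) = −2·31 + 9·7. Hence 7·9 ≡ 1, so 7⁻¹ ≡ 9 (mod 31).
Therefore t ≡ 9·2 = 18 (mod 31).
Then x = 23 + 76·18 = 1391.
Verify: 1391 = 18·76 + 23 and 1391 = 22·62 + 27. ✓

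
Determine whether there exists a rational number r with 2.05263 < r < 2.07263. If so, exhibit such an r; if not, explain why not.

r = 29/14

Scale by 14: the interval becomes (28.73682, 29.01682), which contains the integer 29.
So r = 29/14 works: it is a ratio of integers, and dividing 14·2.05263 < 29 < 14·2.07263 through by 14 gives 2.05263 < 29/14 < 2.07263.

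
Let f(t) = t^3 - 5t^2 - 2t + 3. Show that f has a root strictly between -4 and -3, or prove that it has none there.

The endpoint values f(-4) = -133 and f(-3) = -63 are both negative. Claim: f(t) < 0 for every t in (-4, -3).
Shift to the endpoint -3: with t = -3 − u (0 < u < 1), one computes f(-3 − u) = -u^3 - 14u^2 - 55u - 63.
All 4 nonzero coefficients of this polynomial in u are negative; hence for u > 0 the value is a sum of negative terms (the constant -63 among them).
So f is strictly negative on (-4, -3); no root exists in the interval.

No.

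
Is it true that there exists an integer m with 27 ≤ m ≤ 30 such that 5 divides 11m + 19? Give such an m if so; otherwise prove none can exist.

There is no such integer m in that range.

The values of 11m + 19 for m = 27, 28, 29, 30 are 316, 327, 338, 349; reduced mod 5 these are 1, 2, 3, 4.
Since 0 is absent from this list, 5 ∤ 11m + 19 for every m with 27 ≤ m ≤ 30.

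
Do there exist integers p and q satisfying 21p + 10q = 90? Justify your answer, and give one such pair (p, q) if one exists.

21 and 10 are coprime, so 21p + 10q ranges over all of ℤ.
Dividing repeatedly: 21 = 2·10 + 1, 10 = 10·1 + 0.
Back-substituting, 1 = 21 − 2·10; that is, 21·1 + 10·(-2) = 1.
Times 90: 21·90 + 10·(-180) = 90, so (90, -180) solves it.
The general solution is p = 90 + 10k, q = -180 − 21k; taking k = -9 gives the smaller pair p = 0, q = 9.
Indeed 21·0 + 10·9 = 0 + 90 = 90.

p = 0, q = 9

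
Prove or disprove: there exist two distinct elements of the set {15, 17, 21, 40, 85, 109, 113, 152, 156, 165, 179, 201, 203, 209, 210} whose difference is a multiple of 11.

Reduce each element mod 11: 15↦4, 17↦6, 21↦10, 40↦7, 85↦8, 109↦10, 113↦3, 152↦9, 156↦2, 165↦0, 179↦3, 201↦3, 203↦5, 209↦0, 210↦1. The residue 10 repeats (at 21 and 109), and 109 − 21 = 88 = 8·11.

21 and 109 are such a pair.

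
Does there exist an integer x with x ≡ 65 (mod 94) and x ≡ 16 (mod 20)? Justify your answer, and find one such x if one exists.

gcd(94, 20) = 2. If x ≡ 65 (mod 94) and x ≡ 16 (mod 20), then x ≡ 65 (mod 2) and x ≡ 16 (mod 2).
However 65 ≡ 1 and 16 ≡ 0 (mod 2), and 1 ≠ 0.
So no integer satisfies both congruences.

No such integer exists.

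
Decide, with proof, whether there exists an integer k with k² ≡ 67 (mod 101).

No, no such integer exists.

Apply Euler's criterion with the prime 101: 67 is a quadratic residue iff 67^50 ≡ 1 (mod 101), and a non-residue iff it is ≡ −1.
Repeated squaring mod 101: 67^2 = 4489 ≡ 45; 67^4 ≡ 45² = 2025 ≡ 5; 67^8 ≡ 5² = 25 ≡ 25; 67^16 ≡ 25² = 625 ≡ 19; 67^32 ≡ 19² = 361 ≡ 58.
Since 50 = 32 + 16 + 2, 67^50 ≡ 58 · 19 · 45; multiplying out mod 101: 58·19 = 1102 ≡ 92, then 92·45 = 4140 ≡ 100. Thus 67^50 ≡ 100 ≡ −1 (mod 101).
The value −1 means 67 is a non-residue modulo 101, so k² ≡ 67 (mod 101) is impossible.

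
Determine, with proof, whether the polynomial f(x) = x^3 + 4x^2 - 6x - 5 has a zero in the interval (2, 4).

f(2) = 7 and f(4) = 99, both positive, so a sign-change argument is unavailable; we show f keeps this sign on the whole interval.
Shift to the endpoint 2: with x = 2 + u (0 < u < 2), one computes f(2 + u) = u^3 + 10u^2 + 22u + 7.
All 4 nonzero coefficients of this polynomial in u are positive; hence for u > 0 the value is a sum of positive terms (the constant 7 among them).
So f is strictly positive on (2, 4); no root exists in the interval.

No.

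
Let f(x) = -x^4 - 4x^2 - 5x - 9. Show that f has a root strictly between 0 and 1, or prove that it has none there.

f(0) = -9 and f(1) = -19, both negative, so a sign-change argument is unavailable; we show f keeps this sign on the whole interval.
Every nonzero coefficient of f(x) = -x^4 - 4x^2 - 5x - 9 is negative; for x > 0 each term then has that sign, and the constant term -9 is strictly negative.
So f is strictly negative on (0, 1); no root exists in the interval.

f has no root in that interval.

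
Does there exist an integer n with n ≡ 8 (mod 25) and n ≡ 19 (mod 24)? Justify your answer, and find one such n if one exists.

n = 283

gcd(25, 24) = 1, so the Chinese Remainder Theorem guarantees exactly one residue class mod 600 satisfying both.
Any solution of the first congruence is n = 8 + 25t; substituting into the second, 25t ≡ 19 − 8 ≡ 11 (mod 24).
25 ≡ 1 (mod 24), so this reads 1t ≡ 11 (mod 24). So t ≡ 11 (mod 24).
Taking t = 11 gives n = 8 + 25·11 = 283.
Verify: 283 = 11·25 + 8 and 283 = 11·24 + 19. ✓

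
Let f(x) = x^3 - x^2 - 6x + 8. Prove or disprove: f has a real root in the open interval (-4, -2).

Such a root exists.

f(-4) = -48 and f(-2) = 8, which have opposite signs.
Since f is a polynomial it is continuous on [-4, -2].
By the Intermediate Value Theorem f must vanish at some point of (-4, -2).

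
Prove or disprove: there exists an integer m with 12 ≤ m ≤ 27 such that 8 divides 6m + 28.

m = 14 works, since 6·14 + 28 = 112 = 14·8.

m = 14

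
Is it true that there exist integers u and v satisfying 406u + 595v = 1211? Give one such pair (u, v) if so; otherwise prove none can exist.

u = 66, v = -43

Since gcd(406, 595) = 7 and 1211 = 7·173, Bézout's identity guarantees a solution.
Dividing through by 7 reduces the equation to 58u + 85v = 173.
Run the Euclidean algorithm on 85 and 58: 85 = 1·58 + 27, 58 = 2·27 + 4, 27 = 6·4 + 3, 4 = 1·3 + 1, 3 = 3·1 + 0.
Unwinding: 1 = 4 − 1·3 = 4 − (27 − 6·4) = −27 + 7·4 = −27 + 7·(58 − 2·27) = 7·58 − 15·27 = 7·58 − 15·(85 − 1·58) = −15·85 + 22·58, i.e. 58·22 + 85·(-15) = 1.
Times 173: 58·3806 + 85·(-2595) = 173, so (3806, -2595) solves it.
Shifting by a multiple of (85, −58) keeps it a solution: u = 3806 − 44·85 = 66, v = -2595 + 44·58 = -43.
Indeed 406·66 + 595·(-43) = 26796 − 25585 = 1211.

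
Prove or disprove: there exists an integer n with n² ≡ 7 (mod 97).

97 is prime, so by Euler's criterion 7 is a square mod 97 iff 7^((97−1)/2) = 7^48 ≡ 1 (mod 97).
Repeated squaring mod 97: 7^2 = 49 ≡ 49; 7^4 ≡ 49² = 2401 ≡ 73; 7^8 ≡ 73² = 5329 ≡ 91; 7^16 ≡ 91² = 8281 ≡ 36; 7^32 ≡ 36² = 1296 ≡ 35.
Since 48 = 32 + 16, 7^48 ≡ 35 · 36; multiplying out mod 97: 35·36 = 1260 ≡ 96. Thus 7^48 ≡ 96 ≡ −1 (mod 97).
By Euler's criterion 7 is a quadratic non-residue mod 97: no n satisfies n² ≡ 7 (mod 97).

No, no such integer exists.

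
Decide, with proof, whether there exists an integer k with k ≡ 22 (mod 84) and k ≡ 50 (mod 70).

k = 190

The moduli are not coprime: gcd(84, 70) = 14. Compatibility requires 14 ∣ (50 − 22) = 28, which holds, so solutions exist.
Step through k = 22, 22 + 84, 22 + 2·84, …: the values 22, 106, 190 reduce mod 70 to 22, 36, 50. The value 190 hits 50.
Indeed 190 ≡ 22 (mod 84) and 190 ≡ 50 (mod 70).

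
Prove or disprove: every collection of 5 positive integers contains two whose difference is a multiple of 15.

Take the 5 consecutive integers 63, 64, …, 67: their residues mod 15 are all distinct because 5 ≤ 15.
No two share a residue, so no pair has difference divisible by 15; the claim fails for this set.

No, the set {63, 64, 65, 66, 67} is a counterexample.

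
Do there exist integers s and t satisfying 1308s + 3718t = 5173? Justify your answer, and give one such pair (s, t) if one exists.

gcd(1308, 3718) = 2, so every integer of the form 1308s + 3718t is a multiple of 2.
But 5173 = 2·2586 + 1, so 2 ∤ 5173.
So the equation is unsolvable over ℤ.

No, no such integers exist.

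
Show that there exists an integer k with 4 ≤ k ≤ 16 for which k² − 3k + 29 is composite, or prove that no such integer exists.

k = 4

At k = 4: 4² − 3·4 + 29 = 33 = 3·11, which is composite.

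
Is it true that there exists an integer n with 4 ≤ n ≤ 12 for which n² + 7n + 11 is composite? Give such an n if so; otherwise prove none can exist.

At n = 11: 11² + 7·11 + 11 = 209 = 11·19, which is composite.

n = 11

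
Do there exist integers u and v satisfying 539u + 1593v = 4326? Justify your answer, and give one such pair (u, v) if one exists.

539 and 1593 are coprime, so 539u + 1593v ranges over all of ℤ.
Run the Euclidean algorithm on 1593 and 539: 1593 = 2·539 + 515, 539 = 1·515 + 24, 515 = 21·24 + 11, 24 = 2·11 + 2, 11 = 5·2 + 1, 2 = 2·1 + 0.
Working back up the chain: 1 = 11 − 5·2 = 11 − 5·(24 − 2·11) = −5·24 + 11·11 = −5·24 + 11·(515 − 21·24) = 11·515 − 236·24 = 11·515 − 236·(539 − 1·515) = −236·539 + 247·515 = −236·539 + 247·(1593 − 2·539) = 247·1593 − 730·539. So 539·(-730) + 1593·247 = 1.
Times 4326: 539·(-3157980) + 1593·1068522 = 4326, so (-3157980, 1068522) solves it.
Adding 1983·1593 to u and subtracting 1983·539 from v gives the tidier solution (939, -315).
Indeed 539·939 + 1593·(-315) = 506121 − 501795 = 4326.

u = 939, v = -315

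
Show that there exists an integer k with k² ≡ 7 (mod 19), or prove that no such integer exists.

k = 8

Take k = 8. Then 8² = 64 = 3·19 + 7, so 8² ≡ 7 (mod 19).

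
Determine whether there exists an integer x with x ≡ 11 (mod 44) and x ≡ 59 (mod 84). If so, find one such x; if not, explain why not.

Here gcd(44, 84) = 4, and both 11 and 59 leave remainder 3 mod 4, so the system is consistent.
Step through x = 11, 11 + 44, 11 + 2·44, …: the values 11, 55, 99, 143 reduce mod 84 to 11, 55, 15, 59. The value 143 hits 59.
Check: 143 mod 44 = 11, 143 mod 84 = 59. ✓

x = 143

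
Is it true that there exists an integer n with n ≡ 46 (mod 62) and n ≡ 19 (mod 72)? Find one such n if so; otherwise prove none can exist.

There is no such integer.

Both moduli are multiples of 2 = gcd(62, 72), so any solution would satisfy n ≡ 46 and n ≡ 19 modulo 2 simultaneously.
But 46 mod 2 = 0 while 19 mod 2 = 1, a contradiction.
So no integer satisfies both congruences.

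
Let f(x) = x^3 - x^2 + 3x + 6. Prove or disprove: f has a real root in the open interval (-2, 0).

f(-2) = -12 and f(0) = 6, which have opposite signs.
As a polynomial, f is continuous on every closed interval.
By the Intermediate Value Theorem, f takes the value 0 somewhere in the open interval.

Yes, f has a root in the interval.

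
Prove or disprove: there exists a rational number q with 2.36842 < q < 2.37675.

Look for a denominator N such that an integer falls strictly between N·2.36842 and N·2.37675. N = 8 works: 8·2.36842 = 18.94736 < 19 < 19.01400 = 8·2.37675.
So q = 19/8 works: it is a ratio of integers, and dividing 8·2.36842 < 19 < 8·2.37675 through by 8 gives 2.36842 < 19/8 < 2.37675.

q = 19/8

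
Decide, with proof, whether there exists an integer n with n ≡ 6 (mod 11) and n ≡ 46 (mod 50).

Since 11 and 50 share no common factor, CRT says the pair of congruences has a solution (unique mod 550).
Any solution of the first congruence is n = 6 + 11t; substituting into the second, 11t ≡ 46 − 6 ≡ 40 (mod 50).
To invert 11 modulo 50: 50 = 4·11 + 6, 11 = 1·6 + 5, 6 = 1·5 + 1, 5 = 5·1 + 0, and unwinding, 1 = 6 − 1·5 = 6 − (11 − 1·6) = −11 + 2·6 = −11 + 2·(50 − 4·11) = 2·50 − 9·11. Thus 11⁻¹ ≡ -9 ≡ 41 (mod 50).
Multiplying by 41: t ≡ 41·40 = 1640 ≡ 40 (mod 50).
Taking t = 40 gives n = 6 + 11·40 = 446.
Indeed 446 ≡ 6 (mod 11) and 446 ≡ 46 (mod 50).

n = 446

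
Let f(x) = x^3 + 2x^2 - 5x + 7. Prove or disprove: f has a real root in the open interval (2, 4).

f has no root in that interval.

f(2) = 13 and f(4) = 83, both positive, so a sign-change argument is unavailable; we show f keeps this sign on the whole interval.
Shift to the endpoint 2: with x = 2 + u (0 < u < 2), one computes f(2 + u) = u^3 + 8u^2 + 15u + 13.
The nonzero coefficients here are all positive, so for u > 0 every term is positive (or zero), and the constant term 13 is strictly positive.
Therefore f(x) > 0 throughout (2, 4), and f has no zero there.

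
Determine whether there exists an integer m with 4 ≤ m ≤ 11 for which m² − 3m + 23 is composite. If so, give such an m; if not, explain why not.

m = 7

At m = 7: 7² − 3·7 + 23 = 51 = 3·17, which is composite.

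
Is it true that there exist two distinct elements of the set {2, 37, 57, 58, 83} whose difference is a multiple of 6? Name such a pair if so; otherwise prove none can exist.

Two integers differ by a multiple of 6 exactly when they have the same residue mod 6. The residues are 2↦2, 37↦1, 57↦3, 58↦4, 83↦5.
All 5 residues are distinct, so no two elements differ by a multiple of 6.

No, no such pair exists.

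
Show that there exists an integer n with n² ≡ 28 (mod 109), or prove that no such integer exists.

n = 79

Take n = 79. Then 79² = 6241 = 57·109 + 28, so 79² ≡ 28 (mod 109).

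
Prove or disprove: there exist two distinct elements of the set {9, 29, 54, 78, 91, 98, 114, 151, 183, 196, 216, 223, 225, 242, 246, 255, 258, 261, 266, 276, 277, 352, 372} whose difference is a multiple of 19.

Reduce each element mod 19: 9↦9, 29↦10, 54↦16, 78↦2, 91↦15, 98↦3, 114↦0, 151↦18, 183↦12, 196↦6, 216↦7, 223↦14, 225↦16, 242↦14, 246↦18, 255↦8, 258↦11, 261↦14, 266↦0, 276↦10, 277↦11, 352↦10, 372↦11. The residue 10 repeats (at 29 and 276), and 276 − 29 = 247 = 13·19.

29 and 276 are such a pair.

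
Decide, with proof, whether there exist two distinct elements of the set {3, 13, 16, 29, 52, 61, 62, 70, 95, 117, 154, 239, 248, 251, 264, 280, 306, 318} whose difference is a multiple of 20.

No such pair exists.

Reduce each element modulo 20: 3↦3, 13↦13, 16↦16, 29↦9, 52↦12, 61↦1, 62↦2, 70↦10, 95↦15, 117↦17, 154↦14, 239↦19, 248↦8, 251↦11, 264↦4, 280↦0, 306↦6, 318↦18.
These 18 residues are pairwise different, hence no difference of two elements is divisible by 20.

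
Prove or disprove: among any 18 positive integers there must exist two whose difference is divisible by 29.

Consider the 18 integers 91, 92, …, 108. They lie in distinct residue classes modulo 29, since 18 ≤ 29.
Any two of them differ by at most 17 < 29 and by at least 1, so no difference is a multiple of 29.

No, the set {91, 92, 93, 94, 95, 96, 97, 98, 99, 100, 101, 102, 103, 104, 105, 106, 107, 108} is a counterexample.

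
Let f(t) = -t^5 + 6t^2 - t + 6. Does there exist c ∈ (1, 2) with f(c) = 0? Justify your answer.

Such a root exists.

f(1) = 10 and f(2) = -4, which have opposite signs.
As a polynomial, f is continuous on every closed interval.
By the Intermediate Value Theorem, f takes the value 0 somewhere in the open interval.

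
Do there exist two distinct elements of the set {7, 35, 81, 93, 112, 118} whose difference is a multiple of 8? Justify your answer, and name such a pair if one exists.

Residues mod 8: 7↦7, 35↦3, 81↦1, 93↦5, 112↦0, 118↦6.
These 6 residues are pairwise different, hence no difference of two elements is divisible by 8.

No such pair exists.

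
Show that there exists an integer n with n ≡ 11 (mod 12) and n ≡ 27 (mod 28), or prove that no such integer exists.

n = 83

Here gcd(12, 28) = 4, and both 11 and 27 leave remainder 3 mod 4, so the system is consistent.
List candidates n ≡ 11 (mod 12): 11, 23, 35, 47, 59, 71, 83. Modulo 28 these are 11, 23, 7, 19, 3, 15, 27; 83 gives 27 as required.
Indeed 83 ≡ 11 (mod 12) and 83 ≡ 27 (mod 28).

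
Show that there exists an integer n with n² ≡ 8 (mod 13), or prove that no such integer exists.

Since (13 − n)² ≡ n² (mod 13), it suffices to square n = 0, 1, …, 6: the residues are 0, 1, 4, 9, 3, 12, 10.
So the quadratic residues mod 13 are {0, 1, 3, 4, 9, 10, 12}, and 8 is not among them.
Hence no integer n has n² ≡ 8 (mod 13).

No such integer exists.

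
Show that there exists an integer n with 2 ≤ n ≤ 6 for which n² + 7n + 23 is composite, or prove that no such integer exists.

No, no such integer n in that range exists.

The values for n = 2, 3, …, 6 are 41, 53, 67, 83, 101, and each of these is prime.
So no value in the range makes the expression composite.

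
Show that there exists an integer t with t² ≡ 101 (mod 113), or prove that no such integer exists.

Apply Euler's criterion with the prime 113: 101 is a quadratic residue iff 101^56 ≡ 1 (mod 113), and a non-residue iff it is ≡ −1.
Squaring successively (mod 113): 101^2 = 10201 ≡ 31; 101^4 ≡ 31² = 961 ≡ 57; 101^8 ≡ 57² = 3249 ≡ 85; 101^16 ≡ 85² = 7225 ≡ 106; 101^32 ≡ 106² = 11236 ≡ 49.
Since 56 = 32 + 16 + 8, 101^56 ≡ 49 · 106 · 85; multiplying out mod 113: 49·106 = 5194 ≡ 109, then 109·85 = 9265 ≡ 112. Thus 101^56 ≡ 112 ≡ −1 (mod 113).
By Euler's criterion 101 is a quadratic non-residue mod 113: no t satisfies t² ≡ 101 (mod 113).

No, no such integer exists.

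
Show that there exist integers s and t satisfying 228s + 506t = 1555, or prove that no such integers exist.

gcd(228, 506) = 2, so every integer of the form 228s + 506t is a multiple of 2.
But 1555 = 2·777 + 1, so 2 ∤ 1555.
Hence no integers s, t satisfy the equation.

There are no such integers.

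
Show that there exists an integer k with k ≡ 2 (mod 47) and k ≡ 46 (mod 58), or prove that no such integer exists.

The moduli 47 and 58 are coprime, so by the Chinese Remainder Theorem a unique solution modulo 2726 exists.
Write k = 2 + 47t and require 2 + 47t ≡ 46 (mod 58), i.e. 47t ≡ 44 (mod 58).
To invert 47 modulo 58: 58 = 1·47 + 11, 47 = 4·11 + 3, 11 = 3·3 + 2, 3 = 1·2 + 1, 2 = 2·1 + 0, and unwinding, 1 = 3 − 1·2 = 3 − (11 − 3·3) = −11 + 4·3 = −11 + 4·(47 − 4·11) = 4·47 − 17·11 = 4·47 − 17·(58 − 1·47) = −17·58 + 21·47. Thus 47⁻¹ ≡ 21 (mod 58).
Therefore t ≡ 21·44 = 924 ≡ 54 (mod 58).
Taking t = 54 gives k = 2 + 47·54 = 2540.
Check: 2540 mod 47 = 2, 2540 mod 58 = 46. ✓

k = 2540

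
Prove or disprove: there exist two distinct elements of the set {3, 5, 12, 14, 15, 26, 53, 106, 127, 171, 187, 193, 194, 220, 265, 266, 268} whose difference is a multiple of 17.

Residues mod 17: 3↦3, 5↦5, 12↦12, 14↦14, 15↦15, 26↦9, 53↦2, 106↦4, 127↦8, 171↦1, 187↦0, 193↦6, 194↦7, 220↦16, 265↦10, 266↦11, 268↦13.
All 17 residues are distinct, so no two elements differ by a multiple of 17.

No such pair exists.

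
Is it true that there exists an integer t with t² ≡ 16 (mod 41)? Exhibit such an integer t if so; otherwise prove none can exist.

t = 4

Take t = 4. Then 4² = 16, and since 0 ≤ 16 < 41 this is already reduced: 4² ≡ 16 (mod 41).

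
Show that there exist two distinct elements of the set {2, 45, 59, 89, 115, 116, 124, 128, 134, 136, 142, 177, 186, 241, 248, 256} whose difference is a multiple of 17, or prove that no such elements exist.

No such pair exists.

Reduce each element modulo 17: 2↦2, 45↦11, 59↦8, 89↦4, 115↦13, 116↦14, 124↦5, 128↦9, 134↦15, 136↦0, 142↦6, 177↦7, 186↦16, 241↦3, 248↦10, 256↦1.
All 16 residues are distinct, so no two elements differ by a multiple of 17.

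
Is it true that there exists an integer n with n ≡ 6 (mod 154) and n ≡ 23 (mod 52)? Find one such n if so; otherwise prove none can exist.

No, no such integer exists.

Reduce both congruences modulo 2, which divides 154 and 52: they say n ≡ 6 (mod 2) and n ≡ 23 (mod 2).
But 6 mod 2 = 0 while 23 mod 2 = 1, a contradiction.
So no integer satisfies both congruences.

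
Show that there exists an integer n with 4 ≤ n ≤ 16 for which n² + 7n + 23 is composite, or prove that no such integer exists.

n = 16

At n = 16: 16² + 7·16 + 23 = 391 = 17·23, which is composite.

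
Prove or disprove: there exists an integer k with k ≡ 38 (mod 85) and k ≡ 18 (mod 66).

k = 4968

Since 85 and 66 share no common factor, CRT says the pair of congruences has a solution (unique mod 5610).
Any solution of the first congruence is k = 38 + 85t; substituting into the second, 85t ≡ 18 − 38 ≡ 46 (mod 66).
85 ≡ 19 (mod 66), so this reads 19t ≡ 46 (mod 66). Invert 19 mod 66 by the Euclidean algorithm: 66 = 3·19 + 9, 19 = 2·9 + 1, 9 = 9·1 + 0; back-substituting, 1 = 19 − 2·9 = 19 − 2·(66 − 3·19) = −2·66 + 7·19. Hence 19·7 ≡ 1, so 19⁻¹ ≡ 7 (mod 66).
Therefore t ≡ 7·46 = 322 ≡ 58 (mod 66).
With t = 58: k = 38 + 85·58 = 4968.
Indeed 4968 ≡ 38 (mod 85) and 4968 ≡ 18 (mod 66).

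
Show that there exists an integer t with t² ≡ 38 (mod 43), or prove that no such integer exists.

t = 9

t = 9 works: 9² = 81, and 81 − 38 = 43 = 1·43.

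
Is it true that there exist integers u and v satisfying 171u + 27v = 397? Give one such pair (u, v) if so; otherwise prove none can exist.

Any value of 171u + 27v is a multiple of gcd(171, 27) = 9.
However 397 leaves remainder 1 on division by 9.
So the equation is unsolvable over ℤ.

There are no such integers.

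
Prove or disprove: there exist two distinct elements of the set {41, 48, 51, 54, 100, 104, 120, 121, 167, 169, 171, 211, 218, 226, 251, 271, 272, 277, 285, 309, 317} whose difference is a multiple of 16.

41 mod 16 = 9 and 121 mod 16 = 9, so 121 − 41 = 80 = 5·16.

Yes: 41 and 121.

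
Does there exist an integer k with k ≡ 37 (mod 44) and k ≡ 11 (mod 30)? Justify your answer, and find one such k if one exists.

The moduli are not coprime: gcd(44, 30) = 2. Compatibility requires 2 ∣ (11 − 37) = -26, which holds, so solutions exist.
Put k = 37 + 44t, so we need 44t ≡ 4 (mod 30), equivalently (divide by 2) 22t ≡ 2 (mod 15).
22 ≡ 7 (mod 15), so this reads 7t ≡ 2 (mod 15). To invert 7 modulo 15: 15 = 2·7 + 1, 7 = 7·1 + 0, and unwinding, 1 = 15 − 2·7. Thus 7⁻¹ ≡ -2 ≡ 13 (mod 15).
Therefore t ≡ 13·2 = 26 ≡ 11 (mod 15).
Then k = 37 + 44·11 = 521.
Indeed 521 ≡ 37 (mod 44) and 521 ≡ 11 (mod 30).

k = 521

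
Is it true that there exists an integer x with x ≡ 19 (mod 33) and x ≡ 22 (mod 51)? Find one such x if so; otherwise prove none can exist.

Here gcd(33, 51) = 3, and both 19 and 22 leave remainder 1 mod 3, so the system is consistent.
Put x = 19 + 33t, so we need 33t ≡ 3 (mod 51), equivalently (divide by 3) 11t ≡ 1 (mod 17).
Since 11·14 = 154 = 9·17 + 1, the inverse of 11 mod 17 is 14.
Therefore t ≡ 14·1 = 14 (mod 17).
Then x = 19 + 33·14 = 481.
Check: 481 mod 33 = 19, 481 mod 51 = 22. ✓

x = 481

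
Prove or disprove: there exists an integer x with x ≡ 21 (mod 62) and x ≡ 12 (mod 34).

Reduce both congruences modulo 2, which divides 62 and 34: they say x ≡ 21 (mod 2) and x ≡ 12 (mod 2).
But 21 mod 2 = 1 while 12 mod 2 = 0, a contradiction.
Hence the system has no solution.

No such integer exists.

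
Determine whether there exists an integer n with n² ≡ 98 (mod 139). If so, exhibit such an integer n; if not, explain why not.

139 is prime, so by Euler's criterion 98 is a square mod 139 iff 98^((139−1)/2) = 98^69 ≡ 1 (mod 139).
Repeated squaring mod 139: 98^2 = 9604 ≡ 13; 98^4 ≡ 13² = 169 ≡ 30; 98^8 ≡ 30² = 900 ≡ 66; 98^16 ≡ 66² = 4356 ≡ 47; 98^32 ≡ 47² = 2209 ≡ 124; 98^64 ≡ 124² = 15376 ≡ 86.
Since 69 = 64 + 4 + 1, 98^69 ≡ 86 · 30 · 98; multiplying out mod 139: 86·30 = 2580 ≡ 78, then 78·98 = 7644 ≡ 138. Thus 98^69 ≡ 138 ≡ −1 (mod 139).
The value −1 means 98 is a non-residue modulo 139, so n² ≡ 98 (mod 139) is impossible.

No such integer exists.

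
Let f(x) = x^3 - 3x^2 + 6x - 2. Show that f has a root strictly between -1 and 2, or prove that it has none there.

f(-1) = -12 and f(2) = 6, which have opposite signs.
f is continuous everywhere (it is a polynomial), in particular on [-1, 2].
By the Intermediate Value Theorem, f takes the value 0 somewhere in the open interval.

Such a root exists.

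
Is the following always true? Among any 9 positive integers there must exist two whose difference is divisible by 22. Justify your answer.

No; for instance {109, 110, 111, 112, 113, 114, 115, 116, 117} is a counterexample.

Try 9 consecutive integers, 109, 110, …, 117. Their remainders mod 22 are 21, 0, 1, 2, 3, 4, 5, 6, 7 — pairwise different, as any 9 ≤ 22 consecutive integers have distinct residues.
The differences between them range over 1, …, 8, none of which is divisible by 22.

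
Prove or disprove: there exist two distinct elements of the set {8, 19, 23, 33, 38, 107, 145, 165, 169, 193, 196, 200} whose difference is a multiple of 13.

Two integers differ by a multiple of 13 exactly when they have the same residue mod 13. The residues are 8↦8, 19↦6, 23↦10, 33↦7, 38↦12, 107↦3, 145↦2, 165↦9, 169↦0, 193↦11, 196↦1, 200↦5.
All 12 residues are distinct, so no two elements differ by a multiple of 13.

No such pair exists.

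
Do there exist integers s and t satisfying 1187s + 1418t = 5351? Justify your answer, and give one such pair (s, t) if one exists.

s = 959, t = -799

1187 and 1418 are coprime, so 1187s + 1418t ranges over all of ℤ.
Run the Euclidean algorithm on 1418 and 1187: 1418 = 1·1187 + 231, 1187 = 5·231 + 32, 231 = 7·32 + 7, 32 = 4·7 + 4, 7 = 1·4 + 3, 4 = 1·3 + 1, 3 = 3·1 + 0.
Working back up the chain: 1 = 4 − 1·3 = 4 − (7 − 1·4) = −7 + 2·4 = −7 + 2·(32 − 4·7) = 2·32 − 9·7 = 2·32 − 9·(231 − 7·32) = −9·231 + 65·32 = −9·231 + 65·(1187 − 5·231) = 65·1187 − 334·231 = 65·1187 − 334·(1418 − 1·1187) = −334·1418 + 399·1187. So 1187·399 + 1418·(-334) = 1.
Scaling by 5351 gives the particular solution (s, t) = (2135049, -1787234).
The general solution is s = 2135049 + 1418k, t = -1787234 − 1187k; taking k = -1505 gives the smaller pair s = 959, t = -799.
Indeed 1187·959 + 1418·(-799) = 1138333 − 1132982 = 5351.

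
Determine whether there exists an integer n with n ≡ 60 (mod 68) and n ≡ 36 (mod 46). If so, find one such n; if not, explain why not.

n = 128

gcd(68, 46) = 2. A simultaneous solution exists iff 60 ≡ 36 (mod 2); here 60 mod 2 = 0 = 36 mod 2, so it does.
Step through n = 60, 60 + 68, 60 + 2·68, …: the values 60, 128 reduce mod 46 to 14, 36. The value 128 hits 36.
Indeed 128 ≡ 60 (mod 68) and 128 ≡ 36 (mod 46).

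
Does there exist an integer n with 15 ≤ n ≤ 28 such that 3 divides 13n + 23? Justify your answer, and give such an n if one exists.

Try n = 16: 13·16 + 23 = 231 = 77·3, which is divisible by 3.

n = 16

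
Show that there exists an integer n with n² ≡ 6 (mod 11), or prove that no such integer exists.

No such integer exists.

Computing n² mod 11 for n = 0, 1, …, 5 (enough, by the symmetry n ↦ 11 − n) gives 0, 1, 4, 9, 5, 3.
So the quadratic residues mod 11 are {0, 1, 3, 4, 5, 9}, and 6 is not among them.
Therefore n² ≡ 6 (mod 11) has no solution.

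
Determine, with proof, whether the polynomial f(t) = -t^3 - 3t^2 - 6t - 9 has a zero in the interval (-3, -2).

Such a root exists.

f(-3) = 9 and f(-2) = -1, which have opposite signs.
Since f is a polynomial it is continuous on [-3, -2].
By the Intermediate Value Theorem f must vanish at some point of (-3, -2).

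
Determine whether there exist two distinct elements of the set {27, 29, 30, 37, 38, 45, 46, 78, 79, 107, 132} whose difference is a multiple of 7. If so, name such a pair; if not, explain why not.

27 and 132 are such a pair.

27 mod 7 = 6 and 132 mod 7 = 6, so 132 − 27 = 105 = 15·7.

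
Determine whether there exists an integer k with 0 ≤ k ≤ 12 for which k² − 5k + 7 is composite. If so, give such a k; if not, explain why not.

At k = 12: 12² − 5·12 + 7 = 91 = 7·13, which is composite.

k = 12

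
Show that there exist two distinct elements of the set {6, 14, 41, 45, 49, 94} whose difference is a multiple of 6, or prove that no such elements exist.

No such pair exists.

Two integers differ by a multiple of 6 exactly when they have the same residue mod 6. The residues are 6↦0, 14↦2, 41↦5, 45↦3, 49↦1, 94↦4.
No residue repeats among the 6 elements, so no pair has difference ≡ 0 (mod 6).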